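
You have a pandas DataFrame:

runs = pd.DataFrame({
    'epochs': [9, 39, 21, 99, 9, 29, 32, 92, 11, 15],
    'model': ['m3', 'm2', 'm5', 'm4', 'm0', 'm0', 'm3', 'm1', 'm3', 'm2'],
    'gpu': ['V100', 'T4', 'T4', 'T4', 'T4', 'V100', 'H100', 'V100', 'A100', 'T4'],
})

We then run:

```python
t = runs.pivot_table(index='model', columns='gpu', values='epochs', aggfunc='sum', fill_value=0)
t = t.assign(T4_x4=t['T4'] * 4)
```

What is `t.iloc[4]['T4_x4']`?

pivot: rows=model, cols=gpu, sum(epochs):
gpu    A100  H100  T4  V100
model                      
m0        0     0   9    29
m1        0     0   0    92
m2        0     0  54     0
m3       11    32   0     9
m4        0     0  99     0
m5        0     0  21     0
add column T4_x4 = t['T4'] * 4:
gpu    A100  H100  T4  V100  T4_x4
model                             
m0        0     0   9    29     36
m1        0     0   0    92      0
m2        0     0  54     0    216
m3       11    32   0     9      0
m4        0     0  99     0    396
m5        0     0  21     0     84
Hence 396.

396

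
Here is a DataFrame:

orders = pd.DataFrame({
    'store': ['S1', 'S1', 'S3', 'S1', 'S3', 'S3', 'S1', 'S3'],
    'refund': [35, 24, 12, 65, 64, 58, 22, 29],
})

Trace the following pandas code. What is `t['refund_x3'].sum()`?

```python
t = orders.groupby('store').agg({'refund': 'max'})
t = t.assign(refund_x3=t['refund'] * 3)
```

387

group by store, max of refund:
       refund
store        
S1         65
S3         64
add column refund_x3 = t['refund'] * 3:
       refund  refund_x3
store                   
S1         65        195
S3         64        192
Then the sum of column 'refund_x3': 387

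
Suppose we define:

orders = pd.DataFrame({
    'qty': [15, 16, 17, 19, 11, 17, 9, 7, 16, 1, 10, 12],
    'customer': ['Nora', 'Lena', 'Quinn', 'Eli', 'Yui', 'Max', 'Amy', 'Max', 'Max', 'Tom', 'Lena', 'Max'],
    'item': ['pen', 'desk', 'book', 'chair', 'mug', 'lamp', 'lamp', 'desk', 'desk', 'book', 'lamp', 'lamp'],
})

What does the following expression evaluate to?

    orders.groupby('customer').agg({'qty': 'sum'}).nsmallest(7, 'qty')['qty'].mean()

14.0

group by customer, sum of qty:
          qty
customer     
Amy         9
Eli        19
Lena       26
Max        52
Nora       15
Quinn      17
Tom         1
Yui        11
take 7 rows with smallest qty:
          qty
customer     
Tom         1
Amy         9
Yui        11
Nora       15
Quinn      17
Eli        19
Lena       26
Finally, mean of column 'qty' = 14.0.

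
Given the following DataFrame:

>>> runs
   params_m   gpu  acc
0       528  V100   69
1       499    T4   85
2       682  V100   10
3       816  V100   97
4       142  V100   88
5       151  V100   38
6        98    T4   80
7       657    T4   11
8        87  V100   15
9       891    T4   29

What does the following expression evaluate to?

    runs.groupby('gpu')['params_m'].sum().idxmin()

group by gpu, sum of params_m:
gpu
T4      2145
V100    2406
Name: params_m, dtype: int64
The label with the smallest value is T4.

T4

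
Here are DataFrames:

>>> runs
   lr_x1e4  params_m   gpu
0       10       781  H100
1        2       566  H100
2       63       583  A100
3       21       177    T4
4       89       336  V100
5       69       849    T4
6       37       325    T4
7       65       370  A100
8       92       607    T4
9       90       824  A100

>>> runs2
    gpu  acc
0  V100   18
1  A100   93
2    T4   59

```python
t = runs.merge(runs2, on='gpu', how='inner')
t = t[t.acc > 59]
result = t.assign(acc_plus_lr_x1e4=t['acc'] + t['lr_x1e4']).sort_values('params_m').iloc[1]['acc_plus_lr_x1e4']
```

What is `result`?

156

merge on 'gpu' (how='inner') → 8 rows:
   lr_x1e4  params_m   gpu  acc
0       63       583  A100   93
1       21       177    T4   59
2       89       336  V100   18
3       69       849    T4   59
4       37       325    T4   59
5       65       370  A100   93
6       92       607    T4   59
7       90       824  A100   93
filter rows where acc > 59:
   lr_x1e4  params_m   gpu  acc
0       63       583  A100   93
5       65       370  A100   93
7       90       824  A100   93
add column acc_plus_lr_x1e4 = t['acc'] + t['lr_x1e4']:
   lr_x1e4  params_m   gpu  acc  acc_plus_lr_x1e4
0       63       583  A100   93               156
5       65       370  A100   93               158
7       90       824  A100   93               183
sort by params_m:
   lr_x1e4  params_m   gpu  acc  acc_plus_lr_x1e4
5       65       370  A100   93               158
0       63       583  A100   93               156
7       90       824  A100   93               183
Then the value at position 1, column 'acc_plus_lr_x1e4': 156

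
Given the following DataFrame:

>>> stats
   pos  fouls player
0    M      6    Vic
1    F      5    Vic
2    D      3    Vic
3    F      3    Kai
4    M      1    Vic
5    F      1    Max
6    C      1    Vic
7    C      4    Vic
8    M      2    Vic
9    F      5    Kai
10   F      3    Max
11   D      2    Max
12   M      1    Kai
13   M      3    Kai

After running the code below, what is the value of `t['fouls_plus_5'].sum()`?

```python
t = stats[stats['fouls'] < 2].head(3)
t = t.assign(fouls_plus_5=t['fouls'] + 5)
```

18

filter rows where fouls < 2:
   pos  fouls player
4    M      1    Vic
5    F      1    Max
6    C      1    Vic
12   M      1    Kai
take first 3 rows:
  pos  fouls player
4   M      1    Vic
5   F      1    Max
6   C      1    Vic
add column fouls_plus_5 = t['fouls'] + 5:
  pos  fouls player  fouls_plus_5
4   M      1    Vic             6
5   F      1    Max             6
6   C      1    Vic             6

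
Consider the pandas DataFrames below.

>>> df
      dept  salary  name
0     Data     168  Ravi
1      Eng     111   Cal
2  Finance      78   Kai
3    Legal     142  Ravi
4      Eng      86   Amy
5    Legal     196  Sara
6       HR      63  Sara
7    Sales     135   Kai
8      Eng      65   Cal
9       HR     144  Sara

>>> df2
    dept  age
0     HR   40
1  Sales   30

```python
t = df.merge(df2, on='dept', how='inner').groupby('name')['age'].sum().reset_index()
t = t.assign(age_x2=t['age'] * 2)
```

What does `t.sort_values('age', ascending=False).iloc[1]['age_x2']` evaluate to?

merge on 'dept' (how='inner') → 3 rows:
    dept  salary  name  age
0     HR      63  Sara   40
1  Sales     135   Kai   30
2     HR     144  Sara   40
group by name, sum of age:
name
Kai     30
Sara    80
Name: age, dtype: int64
reset_index():
   name  age
0   Kai   30
1  Sara   80
add column age_x2 = t['age'] * 2:
   name  age  age_x2
0   Kai   30      60
1  Sara   80     160
sort by age descending:
   name  age  age_x2
1  Sara   80     160
0   Kai   30      60

60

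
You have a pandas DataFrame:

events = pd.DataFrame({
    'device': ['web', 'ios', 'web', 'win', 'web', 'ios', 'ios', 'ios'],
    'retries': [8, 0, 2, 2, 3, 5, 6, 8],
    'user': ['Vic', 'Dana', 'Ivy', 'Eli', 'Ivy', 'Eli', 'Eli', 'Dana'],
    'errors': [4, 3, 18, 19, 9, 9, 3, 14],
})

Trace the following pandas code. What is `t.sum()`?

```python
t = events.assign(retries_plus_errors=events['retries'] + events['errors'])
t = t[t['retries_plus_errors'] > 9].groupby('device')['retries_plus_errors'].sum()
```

add column retries_plus_errors = events['retries'] + events['errors']:
  device  retries  user  errors  retries_plus_errors
0    web        8   Vic       4                   12
1    ios        0  Dana       3                    3
2    web        2   Ivy      18                   20
3    win        2   Eli      19                   21
4    web        3   Ivy       9                   12
5    ios        5   Eli       9                   14
6    ios        6   Eli       3                    9
7    ios        8  Dana      14                   22
filter rows where retries_plus_errors > 9:
  device  retries  user  errors  retries_plus_errors
0    web        8   Vic       4                   12
2    web        2   Ivy      18                   20
3    win        2   Eli      19                   21
4    web        3   Ivy       9                   12
5    ios        5   Eli       9                   14
7    ios        8  Dana      14                   22
group by device, sum of retries_plus_errors:
device
ios    36
web    44
win    21
Name: retries_plus_errors, dtype: int64

101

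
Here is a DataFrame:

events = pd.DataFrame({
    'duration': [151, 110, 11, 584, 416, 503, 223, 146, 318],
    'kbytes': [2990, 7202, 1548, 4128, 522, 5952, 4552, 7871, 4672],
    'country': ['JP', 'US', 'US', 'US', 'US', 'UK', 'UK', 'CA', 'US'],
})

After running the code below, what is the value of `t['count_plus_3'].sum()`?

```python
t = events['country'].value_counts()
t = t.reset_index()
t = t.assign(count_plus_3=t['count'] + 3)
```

21

value_counts of country:
country
US    5
UK    2
JP    1
CA    1
Name: count, dtype: int64
reset_index():
  country  count
0      US      5
1      UK      2
2      JP      1
3      CA      1
add column count_plus_3 = t['count'] + 3:
  country  count  count_plus_3
0      US      5             8
1      UK      2             5
2      JP      1             4
3      CA      1             4
Finally, sum of column 'count_plus_3' = 21.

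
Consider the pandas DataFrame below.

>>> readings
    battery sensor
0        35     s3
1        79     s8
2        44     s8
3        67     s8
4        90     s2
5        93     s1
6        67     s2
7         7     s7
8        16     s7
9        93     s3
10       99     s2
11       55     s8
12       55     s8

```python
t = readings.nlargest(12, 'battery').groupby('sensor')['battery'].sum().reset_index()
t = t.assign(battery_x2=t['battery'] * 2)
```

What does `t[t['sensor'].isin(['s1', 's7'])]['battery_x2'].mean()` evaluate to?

take 12 rows with largest battery:
    battery sensor
10       99     s2
5        93     s1
9        93     s3
4        90     s2
1        79     s8
3        67     s8
6        67     s2
11       55     s8
12       55     s8
2        44     s8
0        35     s3
8        16     s7
group by sensor, sum of battery:
sensor
s1     93
s2    256
s3    128
s7     16
s8    300
Name: battery, dtype: int64
reset_index():
  sensor  battery
0     s1       93
1     s2      256
2     s3      128
3     s7       16
4     s8      300
add column battery_x2 = t['battery'] * 2:
  sensor  battery  battery_x2
0     s1       93         186
1     s2      256         512
2     s3      128         256
3     s7       16          32
4     s8      300         600
filter rows where sensor in ['s1', 's7']:
  sensor  battery  battery_x2
0     s1       93         186
3     s7       16          32

109.0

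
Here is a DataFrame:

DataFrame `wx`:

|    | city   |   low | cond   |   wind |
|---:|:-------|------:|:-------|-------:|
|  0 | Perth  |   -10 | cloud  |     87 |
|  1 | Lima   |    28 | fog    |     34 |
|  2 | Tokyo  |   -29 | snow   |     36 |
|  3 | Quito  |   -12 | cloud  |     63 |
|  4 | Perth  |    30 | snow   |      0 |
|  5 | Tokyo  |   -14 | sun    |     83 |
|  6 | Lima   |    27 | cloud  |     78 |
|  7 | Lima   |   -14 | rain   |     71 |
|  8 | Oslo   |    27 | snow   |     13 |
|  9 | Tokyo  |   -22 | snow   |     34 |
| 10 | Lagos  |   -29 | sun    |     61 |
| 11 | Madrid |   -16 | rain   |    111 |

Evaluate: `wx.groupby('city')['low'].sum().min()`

group by city, sum of low:
city
Lagos    -29
Lima      41
Madrid   -16
Oslo      27
Perth     20
Quito    -12
Tokyo    -65
Name: low, dtype: int64
So min() = -65.

-65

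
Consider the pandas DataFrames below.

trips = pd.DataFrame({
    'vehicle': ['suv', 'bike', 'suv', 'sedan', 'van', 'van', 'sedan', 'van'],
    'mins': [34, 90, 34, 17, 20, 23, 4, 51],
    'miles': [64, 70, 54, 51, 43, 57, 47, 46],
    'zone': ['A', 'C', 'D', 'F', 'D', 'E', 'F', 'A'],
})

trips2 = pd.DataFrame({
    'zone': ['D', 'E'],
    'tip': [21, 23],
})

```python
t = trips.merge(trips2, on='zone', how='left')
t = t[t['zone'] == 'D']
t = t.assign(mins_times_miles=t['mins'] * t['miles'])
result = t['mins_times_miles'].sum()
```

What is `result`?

merge on 'zone' (how='left') → 8 rows:
  vehicle  mins  miles zone   tip
0     suv    34     64    A   NaN
1    bike    90     70    C   NaN
2     suv    34     54    D  21.0
3   sedan    17     51    F   NaN
4     van    20     43    D  21.0
5     van    23     57    E  23.0
6   sedan     4     47    F   NaN
7     van    51     46    A   NaN
filter rows where zone == 'D':
  vehicle  mins  miles zone   tip
2     suv    34     54    D  21.0
4     van    20     43    D  21.0
add column mins_times_miles = t['mins'] * t['miles']:
  vehicle  mins  miles zone   tip  mins_times_miles
2     suv    34     54    D  21.0              1836
4     van    20     43    D  21.0               860

2696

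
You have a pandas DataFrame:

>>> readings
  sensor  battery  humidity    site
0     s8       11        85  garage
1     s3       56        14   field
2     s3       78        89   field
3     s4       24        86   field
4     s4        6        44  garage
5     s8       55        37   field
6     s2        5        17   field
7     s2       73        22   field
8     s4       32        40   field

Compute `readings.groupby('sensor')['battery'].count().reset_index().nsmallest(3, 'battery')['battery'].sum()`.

6

group by sensor, count of battery:
sensor
s2    2
s3    2
s4    3
s8    2
Name: battery, dtype: int64
reset_index():
  sensor  battery
0     s2        2
1     s3        2
2     s4        3
3     s8        2
take 3 rows with smallest battery:
  sensor  battery
0     s2        2
1     s3        2
3     s8        2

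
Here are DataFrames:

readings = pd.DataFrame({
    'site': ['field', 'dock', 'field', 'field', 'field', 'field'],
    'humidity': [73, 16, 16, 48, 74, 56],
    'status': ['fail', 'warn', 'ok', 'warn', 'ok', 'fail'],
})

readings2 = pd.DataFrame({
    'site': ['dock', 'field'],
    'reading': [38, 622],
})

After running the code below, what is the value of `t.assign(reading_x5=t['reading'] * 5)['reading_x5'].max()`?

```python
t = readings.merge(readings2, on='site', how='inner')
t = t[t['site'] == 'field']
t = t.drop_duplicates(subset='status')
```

3110

merge on 'site' (how='inner') → 6 rows:
    site  humidity status  reading
0  field        73   fail      622
1   dock        16   warn       38
2  field        16     ok      622
3  field        48   warn      622
4  field        74     ok      622
5  field        56   fail      622
filter rows where site == 'field':
    site  humidity status  reading
0  field        73   fail      622
2  field        16     ok      622
3  field        48   warn      622
4  field        74     ok      622
5  field        56   fail      622
drop duplicate status (keep=first):
    site  humidity status  reading
0  field        73   fail      622
2  field        16     ok      622
3  field        48   warn      622
add column reading_x5 = t['reading'] * 5:
    site  humidity status  reading  reading_x5
0  field        73   fail      622        3110
2  field        16     ok      622        3110
3  field        48   warn      622        3110
Reading off the max of column 'reading_x5', we get 3110.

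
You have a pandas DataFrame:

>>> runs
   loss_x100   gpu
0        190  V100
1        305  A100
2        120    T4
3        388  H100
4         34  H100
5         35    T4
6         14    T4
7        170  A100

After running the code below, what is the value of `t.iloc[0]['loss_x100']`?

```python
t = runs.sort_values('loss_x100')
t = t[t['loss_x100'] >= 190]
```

190

sort by loss_x100:
   loss_x100   gpu
6         14    T4
4         34  H100
5         35    T4
2        120    T4
7        170  A100
0        190  V100
1        305  A100
3        388  H100
filter rows where loss_x100 >= 190:
   loss_x100   gpu
0        190  V100
1        305  A100
3        388  H100
Hence 190.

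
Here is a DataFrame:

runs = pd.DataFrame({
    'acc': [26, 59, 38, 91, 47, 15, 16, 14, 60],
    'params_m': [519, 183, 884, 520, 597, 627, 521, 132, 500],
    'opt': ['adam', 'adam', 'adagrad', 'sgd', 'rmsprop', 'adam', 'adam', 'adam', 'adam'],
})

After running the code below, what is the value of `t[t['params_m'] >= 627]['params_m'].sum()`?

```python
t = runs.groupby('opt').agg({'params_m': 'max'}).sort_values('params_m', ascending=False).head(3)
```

1511

group by opt, max of params_m:
         params_m
opt              
adagrad       884
adam          627
rmsprop       597
sgd           520
sort by params_m descending:
         params_m
opt              
adagrad       884
adam          627
rmsprop       597
sgd           520
take first 3 rows:
         params_m
opt              
adagrad       884
adam          627
rmsprop       597
filter rows where params_m >= 627:
         params_m
opt              
adagrad       884
adam          627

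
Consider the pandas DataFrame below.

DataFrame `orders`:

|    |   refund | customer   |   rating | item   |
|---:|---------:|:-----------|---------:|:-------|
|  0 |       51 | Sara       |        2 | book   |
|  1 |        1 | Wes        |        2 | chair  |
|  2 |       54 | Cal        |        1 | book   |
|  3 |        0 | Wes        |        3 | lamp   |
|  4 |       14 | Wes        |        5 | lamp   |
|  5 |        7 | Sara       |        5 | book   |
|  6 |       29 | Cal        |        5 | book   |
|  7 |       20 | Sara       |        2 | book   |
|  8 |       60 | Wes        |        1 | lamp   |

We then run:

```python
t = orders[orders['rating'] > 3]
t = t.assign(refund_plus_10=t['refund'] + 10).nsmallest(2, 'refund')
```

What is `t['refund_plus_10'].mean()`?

filter rows where rating > 3:
   refund customer  rating  item
4      14      Wes       5  lamp
5       7     Sara       5  book
6      29      Cal       5  book
add column refund_plus_10 = t['refund'] + 10:
   refund customer  rating  item  refund_plus_10
4      14      Wes       5  lamp              24
5       7     Sara       5  book              17
6      29      Cal       5  book              39
take 2 rows with smallest refund:
   refund customer  rating  item  refund_plus_10
5       7     Sara       5  book              17
4      14      Wes       5  lamp              24

20.5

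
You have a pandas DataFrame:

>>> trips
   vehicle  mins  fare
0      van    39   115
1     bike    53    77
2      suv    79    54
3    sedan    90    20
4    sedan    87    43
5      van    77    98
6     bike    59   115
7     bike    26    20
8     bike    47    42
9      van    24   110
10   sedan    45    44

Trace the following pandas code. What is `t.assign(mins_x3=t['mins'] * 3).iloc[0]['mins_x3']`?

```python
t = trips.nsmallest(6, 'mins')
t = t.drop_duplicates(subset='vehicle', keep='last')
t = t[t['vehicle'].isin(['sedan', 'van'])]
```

117

take 6 rows with smallest mins:
   vehicle  mins  fare
9      van    24   110
7     bike    26    20
0      van    39   115
10   sedan    45    44
8     bike    47    42
1     bike    53    77
drop duplicate vehicle (keep=last):
   vehicle  mins  fare
0      van    39   115
10   sedan    45    44
1     bike    53    77
filter rows where vehicle in ['sedan', 'van']:
   vehicle  mins  fare
0      van    39   115
10   sedan    45    44
add column mins_x3 = t['mins'] * 3:
   vehicle  mins  fare  mins_x3
0      van    39   115      117
10   sedan    45    44      135
Hence 117.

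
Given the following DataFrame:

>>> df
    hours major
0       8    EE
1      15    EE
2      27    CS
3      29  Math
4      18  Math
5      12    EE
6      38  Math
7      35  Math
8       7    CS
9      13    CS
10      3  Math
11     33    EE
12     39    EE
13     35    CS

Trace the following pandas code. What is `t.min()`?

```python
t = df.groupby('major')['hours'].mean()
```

group by major, mean of hours:
major
CS      20.5
EE      21.4
Math    24.6
Name: hours, dtype: float64
Hence 20.5.

20.5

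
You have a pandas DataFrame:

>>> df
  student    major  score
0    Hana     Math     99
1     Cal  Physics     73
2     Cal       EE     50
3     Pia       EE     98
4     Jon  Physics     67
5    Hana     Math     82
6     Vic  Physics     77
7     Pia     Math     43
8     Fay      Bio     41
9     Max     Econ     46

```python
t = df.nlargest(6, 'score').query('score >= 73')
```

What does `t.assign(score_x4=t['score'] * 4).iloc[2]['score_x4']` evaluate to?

take 6 rows with largest score:
  student    major  score
0    Hana     Math     99
3     Pia       EE     98
5    Hana     Math     82
6     Vic  Physics     77
1     Cal  Physics     73
4     Jon  Physics     67
filter rows where score >= 73:
  student    major  score
0    Hana     Math     99
3     Pia       EE     98
5    Hana     Math     82
6     Vic  Physics     77
1     Cal  Physics     73
add column score_x4 = t['score'] * 4:
  student    major  score  score_x4
0    Hana     Math     99       396
3     Pia       EE     98       392
5    Hana     Math     82       328
6     Vic  Physics     77       308
1     Cal  Physics     73       292
The value at position 2, column 'score_x4' is 328.

328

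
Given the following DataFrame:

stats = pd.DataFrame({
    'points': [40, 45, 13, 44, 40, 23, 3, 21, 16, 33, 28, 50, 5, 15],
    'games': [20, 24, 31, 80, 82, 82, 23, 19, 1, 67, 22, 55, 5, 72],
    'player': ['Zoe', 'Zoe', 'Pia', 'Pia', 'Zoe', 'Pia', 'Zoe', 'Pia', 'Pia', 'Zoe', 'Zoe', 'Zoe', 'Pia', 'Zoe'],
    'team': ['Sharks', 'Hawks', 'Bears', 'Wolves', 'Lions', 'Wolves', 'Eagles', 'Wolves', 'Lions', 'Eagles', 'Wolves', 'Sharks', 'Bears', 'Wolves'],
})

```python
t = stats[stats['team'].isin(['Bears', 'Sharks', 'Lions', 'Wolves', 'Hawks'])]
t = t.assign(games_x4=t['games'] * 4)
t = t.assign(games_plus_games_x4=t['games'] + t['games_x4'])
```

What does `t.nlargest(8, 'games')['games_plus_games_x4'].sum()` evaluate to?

2240

filter rows where team in ['Bears', 'Sharks', 'Lions', 'Wolves', 'Hawks']:
    points  games player    team
0       40     20    Zoe  Sharks
1       45     24    Zoe   Hawks
2       13     31    Pia   Bears
3       44     80    Pia  Wolves
4       40     82    Zoe   Lions
5       23     82    Pia  Wolves
7       21     19    Pia  Wolves
8       16      1    Pia   Lions
10      28     22    Zoe  Wolves
11      50     55    Zoe  Sharks
12       5      5    Pia   Bears
13      15     72    Zoe  Wolves
add column games_x4 = t['games'] * 4:
    points  games player    team  games_x4
0       40     20    Zoe  Sharks        80
1       45     24    Zoe   Hawks        96
2       13     31    Pia   Bears       124
3       44     80    Pia  Wolves       320
4       40     82    Zoe   Lions       328
5       23     82    Pia  Wolves       328
7       21     19    Pia  Wolves        76
8       16      1    Pia   Lions         4
10      28     22    Zoe  Wolves        88
11      50     55    Zoe  Sharks       220
12       5      5    Pia   Bears        20
13      15     72    Zoe  Wolves       288
add column games_plus_games_x4 = t['games'] + t['games_x4']:
    points  games player    team  games_x4  games_plus_games_x4
0       40     20    Zoe  Sharks        80                  100
1       45     24    Zoe   Hawks        96                  120
2       13     31    Pia   Bears       124                  155
3       44     80    Pia  Wolves       320                  400
4       40     82    Zoe   Lions       328                  410
5       23     82    Pia  Wolves       328                  410
7       21     19    Pia  Wolves        76                   95
8       16      1    Pia   Lions         4                    5
10      28     22    Zoe  Wolves        88                  110
11      50     55    Zoe  Sharks       220                  275
12       5      5    Pia   Bears        20                   25
13      15     72    Zoe  Wolves       288                  360
take 8 rows with largest games:
    points  games player    team  games_x4  games_plus_games_x4
4       40     82    Zoe   Lions       328                  410
5       23     82    Pia  Wolves       328                  410
3       44     80    Pia  Wolves       320                  400
13      15     72    Zoe  Wolves       288                  360
11      50     55    Zoe  Sharks       220                  275
2       13     31    Pia   Bears       124                  155
1       45     24    Zoe   Hawks        96                  120
10      28     22    Zoe  Wolves        88                  110
Reading off the sum of column 'games_plus_games_x4', we get 2240.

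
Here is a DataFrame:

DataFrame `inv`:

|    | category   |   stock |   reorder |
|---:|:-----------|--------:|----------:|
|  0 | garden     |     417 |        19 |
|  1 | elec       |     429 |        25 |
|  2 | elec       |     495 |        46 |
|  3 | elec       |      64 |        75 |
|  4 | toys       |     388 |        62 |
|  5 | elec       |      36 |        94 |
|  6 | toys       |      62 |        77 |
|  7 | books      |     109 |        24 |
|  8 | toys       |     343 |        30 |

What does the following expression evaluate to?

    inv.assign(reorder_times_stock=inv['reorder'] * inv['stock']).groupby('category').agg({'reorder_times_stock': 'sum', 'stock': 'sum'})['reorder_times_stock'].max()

41679

add column reorder_times_stock = inv['reorder'] * inv['stock']:
  category  stock  reorder  reorder_times_stock
0   garden    417       19                 7923
1     elec    429       25                10725
2     elec    495       46                22770
3     elec     64       75                 4800
4     toys    388       62                24056
5     elec     36       94                 3384
6     toys     62       77                 4774
7    books    109       24                 2616
8     toys    343       30                10290
group by category: sum(reorder_times_stock), sum(stock):
          reorder_times_stock  stock
category                            
books                    2616    109
elec                    41679   1024
garden                   7923    417
toys                    39120    793
Then the max of column 'reorder_times_stock': 41679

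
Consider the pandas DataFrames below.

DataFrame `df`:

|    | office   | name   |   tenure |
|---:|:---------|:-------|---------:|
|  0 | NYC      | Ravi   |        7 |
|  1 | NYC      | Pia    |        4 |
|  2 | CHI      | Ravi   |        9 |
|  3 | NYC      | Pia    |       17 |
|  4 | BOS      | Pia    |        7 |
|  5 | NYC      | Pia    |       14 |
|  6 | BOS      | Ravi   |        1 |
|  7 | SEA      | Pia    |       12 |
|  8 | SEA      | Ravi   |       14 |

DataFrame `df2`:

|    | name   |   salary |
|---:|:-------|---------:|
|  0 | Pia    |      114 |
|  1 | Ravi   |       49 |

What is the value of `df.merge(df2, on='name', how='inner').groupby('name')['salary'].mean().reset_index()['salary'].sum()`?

merge on 'name' (how='inner') → 9 rows:
  office  name  tenure  salary
0    NYC  Ravi       7      49
1    NYC   Pia       4     114
2    CHI  Ravi       9      49
3    NYC   Pia      17     114
4    BOS   Pia       7     114
5    NYC   Pia      14     114
6    BOS  Ravi       1      49
7    SEA   Pia      12     114
8    SEA  Ravi      14      49
group by name, mean of salary:
name
Pia     114.0
Ravi     49.0
Name: salary, dtype: float64
reset_index():
   name  salary
0   Pia   114.0
1  Ravi    49.0
sum of column 'salary' → 163.0

163.0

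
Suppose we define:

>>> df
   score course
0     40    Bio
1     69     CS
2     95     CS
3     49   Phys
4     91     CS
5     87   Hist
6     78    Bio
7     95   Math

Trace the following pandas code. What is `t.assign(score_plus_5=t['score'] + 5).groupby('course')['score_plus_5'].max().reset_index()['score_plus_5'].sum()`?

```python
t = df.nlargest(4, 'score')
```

take 4 rows with largest score:
   score course
2     95     CS
7     95   Math
4     91     CS
5     87   Hist
add column score_plus_5 = t['score'] + 5:
   score course  score_plus_5
2     95     CS           100
7     95   Math           100
4     91     CS            96
5     87   Hist            92
group by course, max of score_plus_5:
course
CS      100
Hist     92
Math    100
Name: score_plus_5, dtype: int64
reset_index():
  course  score_plus_5
0     CS           100
1   Hist            92
2   Math           100
sum of column 'score_plus_5' → 292

292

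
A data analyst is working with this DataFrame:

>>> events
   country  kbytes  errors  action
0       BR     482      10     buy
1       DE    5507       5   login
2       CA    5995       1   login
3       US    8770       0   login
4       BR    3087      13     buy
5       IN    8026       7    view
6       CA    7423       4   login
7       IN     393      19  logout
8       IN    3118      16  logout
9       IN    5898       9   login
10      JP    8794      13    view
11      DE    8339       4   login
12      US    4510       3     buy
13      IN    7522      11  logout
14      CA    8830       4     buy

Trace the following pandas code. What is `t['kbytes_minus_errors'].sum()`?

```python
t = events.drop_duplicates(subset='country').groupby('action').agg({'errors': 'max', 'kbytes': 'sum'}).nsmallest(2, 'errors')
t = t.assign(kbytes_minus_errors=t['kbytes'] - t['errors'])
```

drop duplicate country (keep=first):
   country  kbytes  errors action
0       BR     482      10    buy
1       DE    5507       5  login
2       CA    5995       1  login
3       US    8770       0  login
5       IN    8026       7   view
10      JP    8794      13   view
group by action: max(errors), sum(kbytes):
        errors  kbytes
action                
buy         10     482
login        5   20272
view        13   16820
take 2 rows with smallest errors:
        errors  kbytes
action                
login        5   20272
buy         10     482
add column kbytes_minus_errors = t['kbytes'] - t['errors']:
        errors  kbytes  kbytes_minus_errors
action                                     
login        5   20272                20267
buy         10     482                  472

20739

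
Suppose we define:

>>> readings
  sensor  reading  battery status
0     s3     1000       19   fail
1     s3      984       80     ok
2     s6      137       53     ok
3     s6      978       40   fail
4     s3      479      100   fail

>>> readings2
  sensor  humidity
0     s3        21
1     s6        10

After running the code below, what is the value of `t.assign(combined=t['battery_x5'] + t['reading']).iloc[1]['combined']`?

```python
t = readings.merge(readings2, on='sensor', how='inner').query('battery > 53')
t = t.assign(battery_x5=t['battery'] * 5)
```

merge on 'sensor' (how='inner') → 5 rows:
  sensor  reading  battery status  humidity
0     s3     1000       19   fail        21
1     s3      984       80     ok        21
2     s6      137       53     ok        10
3     s6      978       40   fail        10
4     s3      479      100   fail        21
filter rows where battery > 53:
  sensor  reading  battery status  humidity
1     s3      984       80     ok        21
4     s3      479      100   fail        21
add column battery_x5 = t['battery'] * 5:
  sensor  reading  battery status  humidity  battery_x5
1     s3      984       80     ok        21         400
4     s3      479      100   fail        21         500
add column combined = t['battery_x5'] + t['reading']:
  sensor  reading  battery status  humidity  battery_x5  combined
1     s3      984       80     ok        21         400      1384
4     s3      479      100   fail        21         500       979

979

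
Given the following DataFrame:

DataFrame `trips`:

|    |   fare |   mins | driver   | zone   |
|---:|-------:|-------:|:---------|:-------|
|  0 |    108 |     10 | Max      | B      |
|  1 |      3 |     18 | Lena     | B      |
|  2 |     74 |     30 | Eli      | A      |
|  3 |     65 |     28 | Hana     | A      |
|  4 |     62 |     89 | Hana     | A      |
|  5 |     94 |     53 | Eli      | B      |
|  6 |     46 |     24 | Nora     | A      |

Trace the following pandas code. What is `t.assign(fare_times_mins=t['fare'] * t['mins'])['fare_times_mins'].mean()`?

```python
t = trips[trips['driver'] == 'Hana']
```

filter rows where driver == 'Hana':
   fare  mins driver zone
3    65    28   Hana    A
4    62    89   Hana    A
add column fare_times_mins = t['fare'] * t['mins']:
   fare  mins driver zone  fare_times_mins
3    65    28   Hana    A             1820
4    62    89   Hana    A             5518

3669.0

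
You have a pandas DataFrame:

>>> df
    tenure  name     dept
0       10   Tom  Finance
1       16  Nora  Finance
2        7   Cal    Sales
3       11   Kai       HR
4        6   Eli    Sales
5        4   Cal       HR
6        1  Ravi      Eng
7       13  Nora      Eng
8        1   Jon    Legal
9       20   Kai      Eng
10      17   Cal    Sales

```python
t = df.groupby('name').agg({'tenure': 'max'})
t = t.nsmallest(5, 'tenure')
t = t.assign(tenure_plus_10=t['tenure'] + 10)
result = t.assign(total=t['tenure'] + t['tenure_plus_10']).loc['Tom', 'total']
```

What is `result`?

30

group by name, max of tenure:
      tenure
name        
Cal       17
Eli        6
Jon        1
Kai       20
Nora      16
Ravi       1
Tom       10
take 5 rows with smallest tenure:
      tenure
name        
Jon        1
Ravi       1
Eli        6
Tom       10
Nora      16
add column tenure_plus_10 = t['tenure'] + 10:
      tenure  tenure_plus_10
name                        
Jon        1              11
Ravi       1              11
Eli        6              16
Tom       10              20
Nora      16              26
add column total = t['tenure'] + t['tenure_plus_10']:
      tenure  tenure_plus_10  total
name                               
Jon        1              11     12
Ravi       1              11     12
Eli        6              16     22
Tom       10              20     30
Nora      16              26     42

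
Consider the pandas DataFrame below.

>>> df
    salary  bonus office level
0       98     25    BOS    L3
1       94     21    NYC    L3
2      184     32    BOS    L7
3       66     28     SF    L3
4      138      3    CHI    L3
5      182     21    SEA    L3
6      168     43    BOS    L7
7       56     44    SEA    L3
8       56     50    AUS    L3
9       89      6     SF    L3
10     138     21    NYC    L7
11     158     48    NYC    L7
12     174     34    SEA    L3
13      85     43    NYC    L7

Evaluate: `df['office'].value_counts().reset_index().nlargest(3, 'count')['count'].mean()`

3.33333333333

value_counts of office:
office
NYC    4
BOS    3
SEA    3
SF     2
CHI    1
AUS    1
Name: count, dtype: int64
reset_index():
  office  count
0    NYC      4
1    BOS      3
2    SEA      3
3     SF      2
4    CHI      1
5    AUS      1
take 3 rows with largest count:
  office  count
0    NYC      4
1    BOS      3
2    SEA      3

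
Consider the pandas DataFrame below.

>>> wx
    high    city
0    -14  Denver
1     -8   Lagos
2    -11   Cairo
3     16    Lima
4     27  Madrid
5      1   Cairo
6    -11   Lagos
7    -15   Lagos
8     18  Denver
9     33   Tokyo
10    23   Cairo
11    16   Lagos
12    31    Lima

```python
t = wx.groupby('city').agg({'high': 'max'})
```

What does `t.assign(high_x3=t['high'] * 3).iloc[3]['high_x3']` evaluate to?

93

group by city, max of high:
        high
city        
Cairo     23
Denver    18
Lagos     16
Lima      31
Madrid    27
Tokyo     33
add column high_x3 = t['high'] * 3:
        high  high_x3
city                 
Cairo     23       69
Denver    18       54
Lagos     16       48
Lima      31       93
Madrid    27       81
Tokyo     33       99
value at position 3, column 'high_x3' → 93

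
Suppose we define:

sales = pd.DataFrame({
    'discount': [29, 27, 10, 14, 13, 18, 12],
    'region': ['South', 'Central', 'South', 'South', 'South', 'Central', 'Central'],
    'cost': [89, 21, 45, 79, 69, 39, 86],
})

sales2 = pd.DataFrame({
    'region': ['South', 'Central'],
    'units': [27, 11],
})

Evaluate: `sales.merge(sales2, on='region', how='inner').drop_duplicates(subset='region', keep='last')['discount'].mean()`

merge on 'region' (how='inner') → 7 rows:
   discount   region  cost  units
0        29    South    89     27
1        27  Central    21     11
2        10    South    45     27
3        14    South    79     27
4        13    South    69     27
5        18  Central    39     11
6        12  Central    86     11
drop duplicate region (keep=last):
   discount   region  cost  units
4        13    South    69     27
6        12  Central    86     11

12.5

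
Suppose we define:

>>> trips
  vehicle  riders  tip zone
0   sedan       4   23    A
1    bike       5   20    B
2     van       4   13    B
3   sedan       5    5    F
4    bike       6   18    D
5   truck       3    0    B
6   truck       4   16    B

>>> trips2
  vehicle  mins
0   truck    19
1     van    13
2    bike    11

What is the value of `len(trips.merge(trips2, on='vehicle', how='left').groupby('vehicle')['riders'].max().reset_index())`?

4

merge on 'vehicle' (how='left') → 7 rows:
  vehicle  riders  tip zone  mins
0   sedan       4   23    A   NaN
1    bike       5   20    B  11.0
2     van       4   13    B  13.0
3   sedan       5    5    F   NaN
4    bike       6   18    D  11.0
5   truck       3    0    B  19.0
6   truck       4   16    B  19.0
group by vehicle, max of riders:
vehicle
bike     6
sedan    5
truck    4
van      4
Name: riders, dtype: int64
reset_index():
  vehicle  riders
0    bike       6
1   sedan       5
2   truck       4
3     van       4
Taking the number of rows gives 4.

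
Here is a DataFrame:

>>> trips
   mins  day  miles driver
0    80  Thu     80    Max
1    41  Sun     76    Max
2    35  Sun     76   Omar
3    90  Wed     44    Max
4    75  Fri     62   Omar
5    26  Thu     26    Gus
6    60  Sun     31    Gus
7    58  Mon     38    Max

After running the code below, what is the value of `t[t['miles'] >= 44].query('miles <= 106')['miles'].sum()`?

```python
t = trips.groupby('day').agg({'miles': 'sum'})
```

212

group by day, sum of miles:
     miles
day       
Fri     62
Mon     38
Sun    183
Thu    106
Wed     44
filter rows where miles >= 44:
     miles
day       
Fri     62
Sun    183
Thu    106
Wed     44
filter rows where miles <= 106:
     miles
day       
Fri     62
Thu    106
Wed     44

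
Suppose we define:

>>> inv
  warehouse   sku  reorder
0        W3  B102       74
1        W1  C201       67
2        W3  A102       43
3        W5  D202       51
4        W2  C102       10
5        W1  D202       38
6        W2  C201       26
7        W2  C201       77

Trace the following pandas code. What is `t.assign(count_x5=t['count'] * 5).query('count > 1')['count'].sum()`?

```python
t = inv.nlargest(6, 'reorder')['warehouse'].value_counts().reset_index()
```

take 6 rows with largest reorder:
  warehouse   sku  reorder
7        W2  C201       77
0        W3  B102       74
1        W1  C201       67
3        W5  D202       51
2        W3  A102       43
5        W1  D202       38
value_counts of warehouse:
warehouse
W3    2
W1    2
W2    1
W5    1
Name: count, dtype: int64
reset_index():
  warehouse  count
0        W3      2
1        W1      2
2        W2      1
3        W5      1
add column count_x5 = t['count'] * 5:
  warehouse  count  count_x5
0        W3      2        10
1        W1      2        10
2        W2      1         5
3        W5      1         5
filter rows where count > 1:
  warehouse  count  count_x5
0        W3      2        10
1        W1      2        10
Then the sum of column 'count': 4

4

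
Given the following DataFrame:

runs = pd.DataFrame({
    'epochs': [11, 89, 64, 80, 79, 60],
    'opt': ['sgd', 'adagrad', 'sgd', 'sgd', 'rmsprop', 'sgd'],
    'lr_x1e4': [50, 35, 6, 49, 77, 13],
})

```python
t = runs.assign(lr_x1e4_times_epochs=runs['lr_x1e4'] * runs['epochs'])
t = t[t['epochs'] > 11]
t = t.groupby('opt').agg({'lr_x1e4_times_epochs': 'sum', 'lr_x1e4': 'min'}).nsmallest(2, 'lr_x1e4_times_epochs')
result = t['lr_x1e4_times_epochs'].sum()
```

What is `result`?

add column lr_x1e4_times_epochs = runs['lr_x1e4'] * runs['epochs']:
   epochs      opt  lr_x1e4  lr_x1e4_times_epochs
0      11      sgd       50                   550
1      89  adagrad       35                  3115
2      64      sgd        6                   384
3      80      sgd       49                  3920
4      79  rmsprop       77                  6083
5      60      sgd       13                   780
filter rows where epochs > 11:
   epochs      opt  lr_x1e4  lr_x1e4_times_epochs
1      89  adagrad       35                  3115
2      64      sgd        6                   384
3      80      sgd       49                  3920
4      79  rmsprop       77                  6083
5      60      sgd       13                   780
group by opt: sum(lr_x1e4_times_epochs), min(lr_x1e4):
         lr_x1e4_times_epochs  lr_x1e4
opt                                   
adagrad                  3115       35
rmsprop                  6083       77
sgd                      5084        6
take 2 rows with smallest lr_x1e4_times_epochs:
         lr_x1e4_times_epochs  lr_x1e4
opt                                   
adagrad                  3115       35
sgd                      5084        6
Taking the sum of column 'lr_x1e4_times_epochs' gives 8199.

8199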